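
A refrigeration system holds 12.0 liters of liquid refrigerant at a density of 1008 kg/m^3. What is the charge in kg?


Charge = V * rho / 1000
Charge = 12.0 * 1008 / 1000
Charge = 12.1 kg

12.1


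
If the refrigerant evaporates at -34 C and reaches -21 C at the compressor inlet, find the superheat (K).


Superheat = T_suction - T_evap
Superheat = -21 - (-34)
Superheat = 13 K

13


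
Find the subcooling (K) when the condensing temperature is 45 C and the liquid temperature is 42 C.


Subcooling = T_cond - T_liquid
Subcooling = 45 - 42
Subcooling = 3 K

3


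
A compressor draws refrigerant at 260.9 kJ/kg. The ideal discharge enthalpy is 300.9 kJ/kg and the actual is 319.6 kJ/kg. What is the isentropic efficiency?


dh_ideal = 300.9 - 260.9 = 40.0 kJ/kg
dh_actual = 319.6 - 260.9 = 58.7 kJ/kg
eta_s = dh_ideal / dh_actual = 40.0 / 58.7
eta_s = 0.6814

0.6814


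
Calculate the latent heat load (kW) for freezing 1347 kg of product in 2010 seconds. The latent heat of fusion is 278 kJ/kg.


Q_lat = m * h_fg / t
Q_lat = 1347 * 278 / 2010
Q_lat = 186.3 kW

186.3


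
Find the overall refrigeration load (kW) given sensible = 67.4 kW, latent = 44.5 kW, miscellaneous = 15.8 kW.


Q_total = Q_s + Q_l + Q_misc
Q_total = 67.4 + 44.5 + 15.8
Q_total = 127.7 kW

127.7


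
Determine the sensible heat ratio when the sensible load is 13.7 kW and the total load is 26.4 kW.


SHR = Q_sensible / Q_total
SHR = 13.7 / 26.4
SHR = 0.519

0.519


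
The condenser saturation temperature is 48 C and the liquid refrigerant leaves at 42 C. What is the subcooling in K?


Subcooling = T_cond - T_liquid
Subcooling = 48 - 42
Subcooling = 6 K

6


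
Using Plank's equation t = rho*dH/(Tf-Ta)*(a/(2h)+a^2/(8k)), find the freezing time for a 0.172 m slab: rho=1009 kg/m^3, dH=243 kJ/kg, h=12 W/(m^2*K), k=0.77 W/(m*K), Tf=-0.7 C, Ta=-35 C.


dT = -0.7 - (-35) = 34.3 K
term1 = a/(2h) = 0.172/(2*12) = 0.007166666667
term2 = a^2/(8k) = 0.172^2/(8*0.77) = 0.004802597403
t = rho*dH*1000/dT * (term1 + term2)
t = 1009*243*1000/34.3 * (0.007166666667 + 0.004802597403)
t = 85560 s

85560


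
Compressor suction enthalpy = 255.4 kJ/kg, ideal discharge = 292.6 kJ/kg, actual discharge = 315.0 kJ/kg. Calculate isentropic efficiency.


dh_ideal = 292.6 - 255.4 = 37.2 kJ/kg
dh_actual = 315.0 - 255.4 = 59.6 kJ/kg
eta_s = dh_ideal / dh_actual = 37.2 / 59.6
eta_s = 0.6242

0.6242


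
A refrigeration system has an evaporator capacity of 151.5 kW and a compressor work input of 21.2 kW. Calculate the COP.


COP = Q_evap / W
COP = 151.5 / 21.2
COP = 7.146

7.146


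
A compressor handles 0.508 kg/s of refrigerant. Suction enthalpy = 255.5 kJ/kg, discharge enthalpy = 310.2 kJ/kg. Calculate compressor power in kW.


dh = 310.2 - 255.5 = 54.7 kJ/kg
W = m_dot * dh = 0.508 * 54.7 = 27.79 kW

27.79


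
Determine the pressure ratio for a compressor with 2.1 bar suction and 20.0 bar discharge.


PR = P_high / P_low
PR = 20.0 / 2.1
PR = 9.524

9.524


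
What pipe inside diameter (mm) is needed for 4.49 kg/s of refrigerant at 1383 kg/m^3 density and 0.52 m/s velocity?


A = m_dot / (rho * v) = 4.49 / (1383 * 0.52) = 0.006243395072 m^2
d = sqrt(4*A/pi) * 1000
d = 89.2 mm

89.2


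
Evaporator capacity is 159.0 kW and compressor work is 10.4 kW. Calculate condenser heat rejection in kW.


Q_cond = Q_evap + W
Q_cond = 159.0 + 10.4
Q_cond = 169.4 kW

169.4


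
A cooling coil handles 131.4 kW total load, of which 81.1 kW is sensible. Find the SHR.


SHR = Q_sensible / Q_total
SHR = 81.1 / 131.4
SHR = 0.617

0.617


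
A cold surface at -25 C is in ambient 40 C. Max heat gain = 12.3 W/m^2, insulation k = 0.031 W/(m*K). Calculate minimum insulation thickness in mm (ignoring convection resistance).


dT = 40 - (-25) = 65 K
thickness = k * dT / q_max * 1000
thickness = 0.031 * 65 / 12.3 * 1000
thickness = 163.8 mm

163.8


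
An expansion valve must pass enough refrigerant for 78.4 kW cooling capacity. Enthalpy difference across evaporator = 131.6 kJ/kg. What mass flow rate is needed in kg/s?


m_dot = Q / dh
m_dot = 78.4 / 131.6
m_dot = 0.5957 kg/s

0.5957


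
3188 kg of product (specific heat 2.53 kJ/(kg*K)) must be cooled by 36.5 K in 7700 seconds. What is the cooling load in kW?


Q = m * cp * dT / t
Q = 3188 * 2.53 * 36.5 / 7700
Q = 38.233 kW

38.233


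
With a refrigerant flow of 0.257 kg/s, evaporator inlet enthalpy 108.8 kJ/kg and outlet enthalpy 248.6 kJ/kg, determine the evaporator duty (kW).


dh = 248.6 - 108.8 = 139.8 kJ/kg
Q_evap = m_dot * dh = 0.257 * 139.8
Q_evap = 35.93 kW

35.93


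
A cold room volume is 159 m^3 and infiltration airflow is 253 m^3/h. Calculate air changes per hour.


ACH = flow / volume
ACH = 253 / 159
ACH = 1.591

1.591


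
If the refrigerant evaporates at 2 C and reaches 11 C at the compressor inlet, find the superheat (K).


Superheat = T_suction - T_evap
Superheat = 11 - (2)
Superheat = 9 K

9


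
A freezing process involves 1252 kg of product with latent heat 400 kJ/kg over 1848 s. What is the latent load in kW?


Q_lat = m * h_fg / t
Q_lat = 1252 * 400 / 1848
Q_lat = 271.0 kW

271.0


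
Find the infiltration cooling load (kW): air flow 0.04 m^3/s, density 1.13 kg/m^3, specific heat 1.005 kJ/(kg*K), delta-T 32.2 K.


Q = V_dot * rho * cp * dT
Q = 0.04 * 1.13 * 1.005 * 32.2
Q = 1.463 kW

1.463


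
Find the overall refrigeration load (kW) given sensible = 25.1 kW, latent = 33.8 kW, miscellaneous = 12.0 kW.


Q_total = Q_s + Q_l + Q_misc
Q_total = 25.1 + 33.8 + 12.0
Q_total = 70.9 kW

70.9


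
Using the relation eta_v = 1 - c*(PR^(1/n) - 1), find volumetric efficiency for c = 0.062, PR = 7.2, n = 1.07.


PR^(1/n) = 7.2^(1/1.07) = 6.32769188
eta_v = 1 - 0.062 * (6.32769188 - 1)
eta_v = 0.6697

0.6697


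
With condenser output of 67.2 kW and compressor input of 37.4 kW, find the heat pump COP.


COP_hp = Q_cond / W
COP_hp = 67.2 / 37.4
COP_hp = 1.797

1.797


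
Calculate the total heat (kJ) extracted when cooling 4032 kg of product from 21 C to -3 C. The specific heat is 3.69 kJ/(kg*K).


dT = 21 - (-3) = 24 K
Q = m * cp * dT = 4032 * 3.69 * 24
Q = 357074 kJ

357074


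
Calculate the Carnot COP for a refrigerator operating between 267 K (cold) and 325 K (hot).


dT = 325 - 267 = 58 K
COP_carnot = T_cold / dT = 267 / 58
COP_carnot = 4.603

4.603


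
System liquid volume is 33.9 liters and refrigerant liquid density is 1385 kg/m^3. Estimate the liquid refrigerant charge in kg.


Charge = V * rho / 1000
Charge = 33.9 * 1385 / 1000
Charge = 46.95 kg

46.95


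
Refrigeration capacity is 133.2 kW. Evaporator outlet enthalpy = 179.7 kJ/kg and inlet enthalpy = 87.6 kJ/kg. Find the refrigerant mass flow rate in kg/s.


dh = 179.7 - 87.6 = 92.1 kJ/kg
m_dot = Q / dh = 133.2 / 92.1 = 1.4463 kg/s

1.4463


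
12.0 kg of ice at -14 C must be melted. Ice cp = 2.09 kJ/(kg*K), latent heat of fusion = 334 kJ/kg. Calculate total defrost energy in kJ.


Sensible heat = cp * dT = 2.09 * 14 = 29.26 kJ/kg
Total per kg = 29.26 + 334 = 363.26 kJ/kg
Q = m * total = 12.0 * 363.26
Q = 4359.1 kJ

4359.1


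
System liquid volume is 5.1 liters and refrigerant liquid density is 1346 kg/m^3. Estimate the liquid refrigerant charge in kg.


Charge = V * rho / 1000
Charge = 5.1 * 1346 / 1000
Charge = 6.86 kg

6.86


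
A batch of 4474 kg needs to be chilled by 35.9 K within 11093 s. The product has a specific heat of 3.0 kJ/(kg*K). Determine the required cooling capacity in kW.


Q = m * cp * dT / t
Q = 4474 * 3.0 * 35.9 / 11093
Q = 43.437 kW

43.437


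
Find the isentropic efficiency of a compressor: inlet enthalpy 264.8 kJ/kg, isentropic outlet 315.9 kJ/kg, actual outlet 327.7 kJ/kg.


dh_ideal = 315.9 - 264.8 = 51.1 kJ/kg
dh_actual = 327.7 - 264.8 = 62.9 kJ/kg
eta_s = dh_ideal / dh_actual = 51.1 / 62.9
eta_s = 0.8124

0.8124


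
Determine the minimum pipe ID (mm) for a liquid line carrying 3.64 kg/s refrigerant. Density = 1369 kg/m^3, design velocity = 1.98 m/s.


A = m_dot / (rho * v) = 3.64 / (1369 * 1.98) = 0.001342866208 m^2
d = sqrt(4*A/pi) * 1000
d = 41.3 mm

41.3


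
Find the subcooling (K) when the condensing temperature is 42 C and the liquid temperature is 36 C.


Subcooling = T_cond - T_liquid
Subcooling = 42 - 36
Subcooling = 6 K

6


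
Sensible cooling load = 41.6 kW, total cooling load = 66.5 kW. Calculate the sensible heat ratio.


SHR = Q_sensible / Q_total
SHR = 41.6 / 66.5
SHR = 0.626

0.626


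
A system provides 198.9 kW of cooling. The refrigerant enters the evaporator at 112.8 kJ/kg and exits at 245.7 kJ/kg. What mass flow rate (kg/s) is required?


dh = 245.7 - 112.8 = 132.9 kJ/kg
m_dot = Q / dh = 198.9 / 132.9 = 1.4966 kg/s

1.4966


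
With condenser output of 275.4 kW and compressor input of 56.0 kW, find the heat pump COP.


COP_hp = Q_cond / W
COP_hp = 275.4 / 56.0
COP_hp = 4.918

4.918


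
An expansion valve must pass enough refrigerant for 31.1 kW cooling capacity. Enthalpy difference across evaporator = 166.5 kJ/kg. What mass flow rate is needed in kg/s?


m_dot = Q / dh
m_dot = 31.1 / 166.5
m_dot = 0.1868 kg/s

0.1868


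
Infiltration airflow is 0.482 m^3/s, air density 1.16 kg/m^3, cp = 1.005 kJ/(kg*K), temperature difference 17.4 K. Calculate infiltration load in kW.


Q = V_dot * rho * cp * dT
Q = 0.482 * 1.16 * 1.005 * 17.4
Q = 9.777 kW

9.777


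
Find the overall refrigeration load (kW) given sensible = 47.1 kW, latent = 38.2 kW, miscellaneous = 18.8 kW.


Q_total = Q_s + Q_l + Q_misc
Q_total = 47.1 + 38.2 + 18.8
Q_total = 104.1 kW

104.1


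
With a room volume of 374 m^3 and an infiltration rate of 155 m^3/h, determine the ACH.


ACH = flow / volume
ACH = 155 / 374
ACH = 0.414

0.414


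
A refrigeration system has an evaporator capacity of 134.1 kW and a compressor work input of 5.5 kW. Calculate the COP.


COP = Q_evap / W
COP = 134.1 / 5.5
COP = 24.382

24.382


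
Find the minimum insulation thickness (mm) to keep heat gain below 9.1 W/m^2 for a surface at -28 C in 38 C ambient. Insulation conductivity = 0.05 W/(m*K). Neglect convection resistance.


dT = 38 - (-28) = 66 K
thickness = k * dT / q_max * 1000
thickness = 0.05 * 66 / 9.1 * 1000
thickness = 362.6 mm

362.6


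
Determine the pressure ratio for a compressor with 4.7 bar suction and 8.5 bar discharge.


PR = P_high / P_low
PR = 8.5 / 4.7
PR = 1.809

1.809


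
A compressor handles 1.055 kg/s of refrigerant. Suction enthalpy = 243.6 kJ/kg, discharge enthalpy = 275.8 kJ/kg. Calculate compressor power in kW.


dh = 275.8 - 243.6 = 32.2 kJ/kg
W = m_dot * dh = 1.055 * 32.2 = 33.97 kW

33.97


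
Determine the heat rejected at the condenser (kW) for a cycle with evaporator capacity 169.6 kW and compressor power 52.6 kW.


Q_cond = Q_evap + W
Q_cond = 169.6 + 52.6
Q_cond = 222.2 kW

222.2


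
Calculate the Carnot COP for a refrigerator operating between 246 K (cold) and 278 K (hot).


dT = 278 - 246 = 32 K
COP_carnot = T_cold / dT = 246 / 32
COP_carnot = 7.688

7.688


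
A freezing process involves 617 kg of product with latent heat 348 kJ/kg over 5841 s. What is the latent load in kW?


Q_lat = m * h_fg / t
Q_lat = 617 * 348 / 5841
Q_lat = 36.76 kW

36.76


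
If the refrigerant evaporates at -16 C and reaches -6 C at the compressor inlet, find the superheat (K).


Superheat = T_suction - T_evap
Superheat = -6 - (-16)
Superheat = 10 K

10


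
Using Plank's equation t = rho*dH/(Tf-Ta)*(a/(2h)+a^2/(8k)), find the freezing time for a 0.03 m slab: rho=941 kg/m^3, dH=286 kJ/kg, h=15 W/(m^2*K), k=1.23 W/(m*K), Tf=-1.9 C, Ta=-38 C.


dT = -1.9 - (-38) = 36.1 K
term1 = a/(2h) = 0.03/(2*15) = 0.001
term2 = a^2/(8k) = 0.03^2/(8*1.23) = 0.00009146341463
t = rho*dH*1000/dT * (term1 + term2)
t = 941*286*1000/36.1 * (0.001 + 0.00009146341463)
t = 8137 s

8137


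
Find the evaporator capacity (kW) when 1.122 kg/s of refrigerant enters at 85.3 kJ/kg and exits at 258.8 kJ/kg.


dh = 258.8 - 85.3 = 173.5 kJ/kg
Q_evap = m_dot * dh = 1.122 * 173.5
Q_evap = 194.67 kW

194.67


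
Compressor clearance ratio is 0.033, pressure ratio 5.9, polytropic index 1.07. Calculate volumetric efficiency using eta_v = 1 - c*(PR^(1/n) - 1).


PR^(1/n) = 5.9^(1/1.07) = 5.25318192
eta_v = 1 - 0.033 * (5.25318192 - 1)
eta_v = 0.8596

0.8596


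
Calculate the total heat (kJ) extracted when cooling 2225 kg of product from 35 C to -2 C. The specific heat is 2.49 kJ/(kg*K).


dT = 35 - (-2) = 37 K
Q = m * cp * dT = 2225 * 2.49 * 37
Q = 204989 kJ

204989


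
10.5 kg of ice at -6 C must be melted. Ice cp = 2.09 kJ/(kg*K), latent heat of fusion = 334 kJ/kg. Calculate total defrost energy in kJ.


Sensible heat = cp * dT = 2.09 * 6 = 12.54 kJ/kg
Total per kg = 12.54 + 334 = 346.54 kJ/kg
Q = m * total = 10.5 * 346.54
Q = 3638.7 kJ

3638.7


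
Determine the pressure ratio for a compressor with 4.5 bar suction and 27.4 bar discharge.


PR = P_high / P_low
PR = 27.4 / 4.5
PR = 6.089

6.089


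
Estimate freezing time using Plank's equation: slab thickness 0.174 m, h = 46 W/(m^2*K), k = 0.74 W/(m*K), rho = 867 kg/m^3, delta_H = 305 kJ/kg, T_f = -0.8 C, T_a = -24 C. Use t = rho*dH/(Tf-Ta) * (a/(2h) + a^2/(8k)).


dT = -0.8 - (-24) = 23.2 K
term1 = a/(2h) = 0.174/(2*46) = 0.001891304348
term2 = a^2/(8k) = 0.174^2/(8*0.74) = 0.005114189189
t = rho*dH*1000/dT * (term1 + term2)
t = 867*305*1000/23.2 * (0.001891304348 + 0.005114189189)
t = 79849 s

79849


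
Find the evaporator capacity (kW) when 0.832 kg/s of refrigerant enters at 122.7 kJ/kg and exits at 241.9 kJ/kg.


dh = 241.9 - 122.7 = 119.2 kJ/kg
Q_evap = m_dot * dh = 0.832 * 119.2
Q_evap = 99.17 kW

99.17


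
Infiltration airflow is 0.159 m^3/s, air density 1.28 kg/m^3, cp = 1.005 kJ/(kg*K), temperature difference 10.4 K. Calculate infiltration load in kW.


Q = V_dot * rho * cp * dT
Q = 0.159 * 1.28 * 1.005 * 10.4
Q = 2.127 kW

2.127


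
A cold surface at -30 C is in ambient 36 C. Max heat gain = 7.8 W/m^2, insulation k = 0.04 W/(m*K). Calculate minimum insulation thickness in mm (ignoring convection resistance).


dT = 36 - (-30) = 66 K
thickness = k * dT / q_max * 1000
thickness = 0.04 * 66 / 7.8 * 1000
thickness = 338.5 mm

338.5


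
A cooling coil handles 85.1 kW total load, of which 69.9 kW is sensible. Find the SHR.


SHR = Q_sensible / Q_total
SHR = 69.9 / 85.1
SHR = 0.821

0.821


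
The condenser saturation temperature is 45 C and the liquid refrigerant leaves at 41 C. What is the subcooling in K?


Subcooling = T_cond - T_liquid
Subcooling = 45 - 41
Subcooling = 4 K

4


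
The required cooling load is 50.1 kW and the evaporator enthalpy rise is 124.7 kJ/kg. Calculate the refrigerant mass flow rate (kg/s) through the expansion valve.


m_dot = Q / dh
m_dot = 50.1 / 124.7
m_dot = 0.4018 kg/s

0.4018


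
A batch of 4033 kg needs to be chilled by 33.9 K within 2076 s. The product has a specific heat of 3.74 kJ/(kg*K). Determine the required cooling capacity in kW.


Q = m * cp * dT / t
Q = 4033 * 3.74 * 33.9 / 2076
Q = 246.304 kW

246.304


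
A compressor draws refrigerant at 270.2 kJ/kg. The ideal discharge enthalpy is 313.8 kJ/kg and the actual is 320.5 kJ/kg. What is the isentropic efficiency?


dh_ideal = 313.8 - 270.2 = 43.6 kJ/kg
dh_actual = 320.5 - 270.2 = 50.3 kJ/kg
eta_s = dh_ideal / dh_actual = 43.6 / 50.3
eta_s = 0.8668

0.8668


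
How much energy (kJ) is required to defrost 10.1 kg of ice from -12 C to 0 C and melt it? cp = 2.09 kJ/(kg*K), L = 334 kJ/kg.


Sensible heat = cp * dT = 2.09 * 12 = 25.08 kJ/kg
Total per kg = 25.08 + 334 = 359.08 kJ/kg
Q = m * total = 10.1 * 359.08
Q = 3626.7 kJ

3626.7


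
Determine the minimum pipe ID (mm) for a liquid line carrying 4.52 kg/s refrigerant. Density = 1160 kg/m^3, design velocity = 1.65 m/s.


A = m_dot / (rho * v) = 4.52 / (1160 * 1.65) = 0.002361546499 m^2
d = sqrt(4*A/pi) * 1000
d = 54.8 mm

54.8


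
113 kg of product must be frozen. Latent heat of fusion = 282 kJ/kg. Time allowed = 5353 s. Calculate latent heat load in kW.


Q_lat = m * h_fg / t
Q_lat = 113 * 282 / 5353
Q_lat = 5.95 kW

5.95


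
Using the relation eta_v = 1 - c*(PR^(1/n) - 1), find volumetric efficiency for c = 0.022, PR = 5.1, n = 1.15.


PR^(1/n) = 5.1^(1/1.15) = 4.12361788
eta_v = 1 - 0.022 * (4.12361788 - 1)
eta_v = 0.9313

0.9313


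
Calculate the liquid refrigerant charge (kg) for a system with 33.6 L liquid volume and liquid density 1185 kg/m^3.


Charge = V * rho / 1000
Charge = 33.6 * 1185 / 1000
Charge = 39.82 kg

39.82


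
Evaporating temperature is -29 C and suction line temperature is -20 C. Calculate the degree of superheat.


Superheat = T_suction - T_evap
Superheat = -20 - (-29)
Superheat = 9 K

9


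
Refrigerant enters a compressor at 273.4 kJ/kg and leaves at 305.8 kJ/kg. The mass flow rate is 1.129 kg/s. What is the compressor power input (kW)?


dh = 305.8 - 273.4 = 32.4 kJ/kg
W = m_dot * dh = 1.129 * 32.4 = 36.58 kW

36.58


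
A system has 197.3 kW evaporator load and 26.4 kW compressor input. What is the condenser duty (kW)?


Q_cond = Q_evap + W
Q_cond = 197.3 + 26.4
Q_cond = 223.7 kW

223.7


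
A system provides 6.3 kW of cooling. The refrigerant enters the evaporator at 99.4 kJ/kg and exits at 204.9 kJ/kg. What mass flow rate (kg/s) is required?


dh = 204.9 - 99.4 = 105.5 kJ/kg
m_dot = Q / dh = 6.3 / 105.5 = 0.0597 kg/s

0.0597


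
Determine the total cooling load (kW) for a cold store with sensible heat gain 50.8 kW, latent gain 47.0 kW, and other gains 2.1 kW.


Q_total = Q_s + Q_l + Q_misc
Q_total = 50.8 + 47.0 + 2.1
Q_total = 99.9 kW

99.9


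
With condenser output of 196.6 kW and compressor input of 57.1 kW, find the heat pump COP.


COP_hp = Q_cond / W
COP_hp = 196.6 / 57.1
COP_hp = 3.443

3.443


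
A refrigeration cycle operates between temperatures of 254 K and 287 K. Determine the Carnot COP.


dT = 287 - 254 = 33 K
COP_carnot = T_cold / dT = 254 / 33
COP_carnot = 7.697

7.697


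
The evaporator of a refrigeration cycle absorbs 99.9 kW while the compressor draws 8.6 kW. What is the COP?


COP = Q_evap / W
COP = 99.9 / 8.6
COP = 11.616

11.616


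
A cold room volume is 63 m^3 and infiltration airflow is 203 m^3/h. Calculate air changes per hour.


ACH = flow / volume
ACH = 203 / 63
ACH = 3.222

3.222


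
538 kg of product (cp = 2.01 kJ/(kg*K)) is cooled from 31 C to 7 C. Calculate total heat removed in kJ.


dT = 31 - (7) = 24 K
Q = m * cp * dT = 538 * 2.01 * 24
Q = 25953 kJ

25953


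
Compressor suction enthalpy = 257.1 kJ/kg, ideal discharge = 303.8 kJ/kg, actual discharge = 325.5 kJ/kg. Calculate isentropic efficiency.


dh_ideal = 303.8 - 257.1 = 46.7 kJ/kg
dh_actual = 325.5 - 257.1 = 68.4 kJ/kg
eta_s = dh_ideal / dh_actual = 46.7 / 68.4
eta_s = 0.6827

0.6827


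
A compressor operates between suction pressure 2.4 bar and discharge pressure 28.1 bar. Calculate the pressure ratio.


PR = P_high / P_low
PR = 28.1 / 2.4
PR = 11.708

11.708


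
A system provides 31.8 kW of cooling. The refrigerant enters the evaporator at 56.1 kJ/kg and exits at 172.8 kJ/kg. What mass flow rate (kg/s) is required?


dh = 172.8 - 56.1 = 116.7 kJ/kg
m_dot = Q / dh = 31.8 / 116.7 = 0.2725 kg/s

0.2725


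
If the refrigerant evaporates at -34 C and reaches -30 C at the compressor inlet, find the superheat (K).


Superheat = T_suction - T_evap
Superheat = -30 - (-34)
Superheat = 4 K

4


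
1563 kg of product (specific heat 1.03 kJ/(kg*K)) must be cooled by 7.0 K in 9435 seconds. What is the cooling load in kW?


Q = m * cp * dT / t
Q = 1563 * 1.03 * 7.0 / 9435
Q = 1.194 kW

1.194


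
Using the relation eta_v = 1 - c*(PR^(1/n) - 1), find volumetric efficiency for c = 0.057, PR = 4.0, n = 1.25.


PR^(1/n) = 4.0^(1/1.25) = 3.03143313
eta_v = 1 - 0.057 * (3.03143313 - 1)
eta_v = 0.8842

0.8842


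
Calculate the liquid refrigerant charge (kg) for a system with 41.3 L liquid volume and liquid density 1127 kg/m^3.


Charge = V * rho / 1000
Charge = 41.3 * 1127 / 1000
Charge = 46.55 kg

46.55


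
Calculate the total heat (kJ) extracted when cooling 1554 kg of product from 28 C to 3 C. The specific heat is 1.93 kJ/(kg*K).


dT = 28 - (3) = 25 K
Q = m * cp * dT = 1554 * 1.93 * 25
Q = 74981 kJ

74981


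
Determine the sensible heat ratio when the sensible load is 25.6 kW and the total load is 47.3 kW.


SHR = Q_sensible / Q_total
SHR = 25.6 / 47.3
SHR = 0.541

0.541


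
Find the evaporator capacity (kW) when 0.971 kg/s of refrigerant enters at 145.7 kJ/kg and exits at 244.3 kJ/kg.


dh = 244.3 - 145.7 = 98.6 kJ/kg
Q_evap = m_dot * dh = 0.971 * 98.6
Q_evap = 95.74 kW

95.74


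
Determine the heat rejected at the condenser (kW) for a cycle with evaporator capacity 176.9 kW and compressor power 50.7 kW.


Q_cond = Q_evap + W
Q_cond = 176.9 + 50.7
Q_cond = 227.6 kW

227.6


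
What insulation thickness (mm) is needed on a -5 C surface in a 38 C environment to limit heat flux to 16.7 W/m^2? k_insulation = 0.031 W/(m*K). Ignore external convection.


dT = 38 - (-5) = 43 K
thickness = k * dT / q_max * 1000
thickness = 0.031 * 43 / 16.7 * 1000
thickness = 79.8 mm

79.8


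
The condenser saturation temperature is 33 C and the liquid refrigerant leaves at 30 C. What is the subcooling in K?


Subcooling = T_cond - T_liquid
Subcooling = 33 - 30
Subcooling = 3 K

3


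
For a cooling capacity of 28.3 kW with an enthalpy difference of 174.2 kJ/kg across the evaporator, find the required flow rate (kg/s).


m_dot = Q / dh
m_dot = 28.3 / 174.2
m_dot = 0.1625 kg/s

0.1625


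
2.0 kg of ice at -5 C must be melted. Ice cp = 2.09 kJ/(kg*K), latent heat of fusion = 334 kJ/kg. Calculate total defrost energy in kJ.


Sensible heat = cp * dT = 2.09 * 5 = 10.45 kJ/kg
Total per kg = 10.45 + 334 = 344.45 kJ/kg
Q = m * total = 2.0 * 344.45
Q = 688.9 kJ

688.9


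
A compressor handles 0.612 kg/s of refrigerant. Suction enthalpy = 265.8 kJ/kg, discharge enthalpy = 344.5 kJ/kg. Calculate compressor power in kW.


dh = 344.5 - 265.8 = 78.7 kJ/kg
W = m_dot * dh = 0.612 * 78.7 = 48.16 kW

48.16


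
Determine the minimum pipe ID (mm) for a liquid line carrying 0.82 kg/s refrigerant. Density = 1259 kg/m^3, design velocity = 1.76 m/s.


A = m_dot / (rho * v) = 0.82 / (1259 * 1.76) = 0.0003700628204 m^2
d = sqrt(4*A/pi) * 1000
d = 21.7 mm

21.7


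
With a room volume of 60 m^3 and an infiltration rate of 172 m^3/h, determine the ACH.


ACH = flow / volume
ACH = 172 / 60
ACH = 2.867

2.867


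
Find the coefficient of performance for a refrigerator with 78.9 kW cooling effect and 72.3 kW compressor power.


COP = Q_evap / W
COP = 78.9 / 72.3
COP = 1.091

1.091


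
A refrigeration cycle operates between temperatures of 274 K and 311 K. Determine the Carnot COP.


dT = 311 - 274 = 37 K
COP_carnot = T_cold / dT = 274 / 37
COP_carnot = 7.405

7.405


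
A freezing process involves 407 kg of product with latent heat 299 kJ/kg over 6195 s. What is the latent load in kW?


Q_lat = m * h_fg / t
Q_lat = 407 * 299 / 6195
Q_lat = 19.64 kW

19.64


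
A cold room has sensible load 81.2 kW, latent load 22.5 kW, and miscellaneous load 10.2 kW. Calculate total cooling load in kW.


Q_total = Q_s + Q_l + Q_misc
Q_total = 81.2 + 22.5 + 10.2
Q_total = 113.9 kW

113.9


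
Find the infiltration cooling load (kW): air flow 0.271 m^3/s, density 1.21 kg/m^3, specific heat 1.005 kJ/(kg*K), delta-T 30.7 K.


Q = V_dot * rho * cp * dT
Q = 0.271 * 1.21 * 1.005 * 30.7
Q = 10.117 kW

10.117


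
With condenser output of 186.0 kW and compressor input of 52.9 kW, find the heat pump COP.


COP_hp = Q_cond / W
COP_hp = 186.0 / 52.9
COP_hp = 3.516

3.516


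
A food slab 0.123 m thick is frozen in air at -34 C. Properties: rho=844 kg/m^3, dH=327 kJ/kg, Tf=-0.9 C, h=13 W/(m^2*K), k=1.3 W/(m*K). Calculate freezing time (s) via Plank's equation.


dT = -0.9 - (-34) = 33.1 K
term1 = a/(2h) = 0.123/(2*13) = 0.004730769231
term2 = a^2/(8k) = 0.123^2/(8*1.3) = 0.001454711538
t = rho*dH*1000/dT * (term1 + term2)
t = 844*327*1000/33.1 * (0.004730769231 + 0.001454711538)
t = 51575 s

51575


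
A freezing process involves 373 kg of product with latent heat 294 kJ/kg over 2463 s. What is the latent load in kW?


Q_lat = m * h_fg / t
Q_lat = 373 * 294 / 2463
Q_lat = 44.52 kW

44.52


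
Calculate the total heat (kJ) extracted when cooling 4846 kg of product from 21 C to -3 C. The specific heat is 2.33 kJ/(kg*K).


dT = 21 - (-3) = 24 K
Q = m * cp * dT = 4846 * 2.33 * 24
Q = 270988 kJ

270988


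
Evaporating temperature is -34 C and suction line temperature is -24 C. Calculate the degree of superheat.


Superheat = T_suction - T_evap
Superheat = -24 - (-34)
Superheat = 10 K

10


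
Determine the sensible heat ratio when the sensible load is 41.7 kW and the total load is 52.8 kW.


SHR = Q_sensible / Q_total
SHR = 41.7 / 52.8
SHR = 0.79

0.79


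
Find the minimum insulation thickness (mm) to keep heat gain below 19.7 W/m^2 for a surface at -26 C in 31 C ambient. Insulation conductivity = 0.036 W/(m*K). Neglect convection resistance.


dT = 31 - (-26) = 57 K
thickness = k * dT / q_max * 1000
thickness = 0.036 * 57 / 19.7 * 1000
thickness = 104.2 mm

104.2


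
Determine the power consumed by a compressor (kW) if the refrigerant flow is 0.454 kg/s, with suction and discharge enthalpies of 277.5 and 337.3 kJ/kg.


dh = 337.3 - 277.5 = 59.8 kJ/kg
W = m_dot * dh = 0.454 * 59.8 = 27.15 kW

27.15


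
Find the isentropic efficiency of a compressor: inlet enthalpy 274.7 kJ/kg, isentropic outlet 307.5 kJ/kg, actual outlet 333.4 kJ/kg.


dh_ideal = 307.5 - 274.7 = 32.8 kJ/kg
dh_actual = 333.4 - 274.7 = 58.7 kJ/kg
eta_s = dh_ideal / dh_actual = 32.8 / 58.7
eta_s = 0.5588

0.5588


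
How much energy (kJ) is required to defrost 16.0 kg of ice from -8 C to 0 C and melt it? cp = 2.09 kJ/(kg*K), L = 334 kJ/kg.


Sensible heat = cp * dT = 2.09 * 8 = 16.72 kJ/kg
Total per kg = 16.72 + 334 = 350.72 kJ/kg
Q = m * total = 16.0 * 350.72
Q = 5611.5 kJ

5611.5


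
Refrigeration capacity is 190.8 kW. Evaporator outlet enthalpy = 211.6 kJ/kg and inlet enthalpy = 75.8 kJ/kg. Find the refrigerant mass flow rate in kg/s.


dh = 211.6 - 75.8 = 135.8 kJ/kg
m_dot = Q / dh = 190.8 / 135.8 = 1.405 kg/s

1.405


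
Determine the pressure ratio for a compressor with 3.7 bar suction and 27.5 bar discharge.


PR = P_high / P_low
PR = 27.5 / 3.7
PR = 7.432

7.432


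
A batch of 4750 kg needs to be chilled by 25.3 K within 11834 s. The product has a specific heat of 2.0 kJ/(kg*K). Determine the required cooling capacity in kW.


Q = m * cp * dT / t
Q = 4750 * 2.0 * 25.3 / 11834
Q = 20.31 kW

20.31


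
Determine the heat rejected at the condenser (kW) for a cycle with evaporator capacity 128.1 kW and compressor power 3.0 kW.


Q_cond = Q_evap + W
Q_cond = 128.1 + 3.0
Q_cond = 131.1 kW

131.1


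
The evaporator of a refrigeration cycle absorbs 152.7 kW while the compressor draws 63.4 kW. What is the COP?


COP = Q_evap / W
COP = 152.7 / 63.4
COP = 2.409

2.409


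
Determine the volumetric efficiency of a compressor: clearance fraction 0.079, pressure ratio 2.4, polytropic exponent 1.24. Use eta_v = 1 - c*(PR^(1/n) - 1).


PR^(1/n) = 2.4^(1/1.24) = 2.02591849
eta_v = 1 - 0.079 * (2.02591849 - 1)
eta_v = 0.919

0.919


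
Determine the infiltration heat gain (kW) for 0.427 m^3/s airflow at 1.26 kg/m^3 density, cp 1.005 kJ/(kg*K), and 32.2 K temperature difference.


Q = V_dot * rho * cp * dT
Q = 0.427 * 1.26 * 1.005 * 32.2
Q = 17.411 kW

17.411


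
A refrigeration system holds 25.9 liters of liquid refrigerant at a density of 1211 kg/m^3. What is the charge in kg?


Charge = V * rho / 1000
Charge = 25.9 * 1211 / 1000
Charge = 31.36 kg

31.36


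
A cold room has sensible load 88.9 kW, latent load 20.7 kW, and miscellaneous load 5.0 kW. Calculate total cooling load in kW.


Q_total = Q_s + Q_l + Q_misc
Q_total = 88.9 + 20.7 + 5.0
Q_total = 114.6 kW

114.6


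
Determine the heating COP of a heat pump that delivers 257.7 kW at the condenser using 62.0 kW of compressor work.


COP_hp = Q_cond / W
COP_hp = 257.7 / 62.0
COP_hp = 4.156

4.156


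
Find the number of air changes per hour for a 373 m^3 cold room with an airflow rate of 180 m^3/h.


ACH = flow / volume
ACH = 180 / 373
ACH = 0.483

0.483


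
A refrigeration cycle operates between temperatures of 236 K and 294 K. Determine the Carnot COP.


dT = 294 - 236 = 58 K
COP_carnot = T_cold / dT = 236 / 58
COP_carnot = 4.069

4.069


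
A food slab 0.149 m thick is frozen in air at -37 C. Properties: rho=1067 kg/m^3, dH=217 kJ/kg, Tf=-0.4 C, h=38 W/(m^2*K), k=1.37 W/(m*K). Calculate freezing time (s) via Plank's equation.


dT = -0.4 - (-37) = 36.6 K
term1 = a/(2h) = 0.149/(2*38) = 0.001960526316
term2 = a^2/(8k) = 0.149^2/(8*1.37) = 0.002025638686
t = rho*dH*1000/dT * (term1 + term2)
t = 1067*217*1000/36.6 * (0.001960526316 + 0.002025638686)
t = 25217 s

25217


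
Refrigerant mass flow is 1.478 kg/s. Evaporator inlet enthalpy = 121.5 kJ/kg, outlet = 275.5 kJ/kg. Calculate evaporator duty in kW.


dh = 275.5 - 121.5 = 154.0 kJ/kg
Q_evap = m_dot * dh = 1.478 * 154.0
Q_evap = 227.61 kW

227.61


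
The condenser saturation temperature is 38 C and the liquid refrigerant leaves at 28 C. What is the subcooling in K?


Subcooling = T_cond - T_liquid
Subcooling = 38 - 28
Subcooling = 10 K

10


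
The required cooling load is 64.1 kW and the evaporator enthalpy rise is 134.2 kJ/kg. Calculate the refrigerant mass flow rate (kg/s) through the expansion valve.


m_dot = Q / dh
m_dot = 64.1 / 134.2
m_dot = 0.4776 kg/s

0.4776


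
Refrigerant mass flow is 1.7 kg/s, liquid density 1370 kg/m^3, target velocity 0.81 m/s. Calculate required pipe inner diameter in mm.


A = m_dot / (rho * v) = 1.7 / (1370 * 0.81) = 0.001531945571 m^2
d = sqrt(4*A/pi) * 1000
d = 44.2 mm

44.2


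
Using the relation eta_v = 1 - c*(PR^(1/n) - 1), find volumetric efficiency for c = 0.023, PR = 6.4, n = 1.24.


PR^(1/n) = 6.4^(1/1.24) = 4.46832898
eta_v = 1 - 0.023 * (4.46832898 - 1)
eta_v = 0.9202

0.9202


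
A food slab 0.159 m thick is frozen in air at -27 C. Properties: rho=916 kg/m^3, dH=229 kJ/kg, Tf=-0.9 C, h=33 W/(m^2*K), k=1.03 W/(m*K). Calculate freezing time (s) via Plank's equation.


dT = -0.9 - (-27) = 26.1 K
term1 = a/(2h) = 0.159/(2*33) = 0.002409090909
term2 = a^2/(8k) = 0.159^2/(8*1.03) = 0.003068082524
t = rho*dH*1000/dT * (term1 + term2)
t = 916*229*1000/26.1 * (0.002409090909 + 0.003068082524)
t = 44020 s

44020


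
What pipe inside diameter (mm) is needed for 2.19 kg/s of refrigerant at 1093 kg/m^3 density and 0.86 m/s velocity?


A = m_dot / (rho * v) = 2.19 / (1093 * 0.86) = 0.002329836805 m^2
d = sqrt(4*A/pi) * 1000
d = 54.5 mm

54.5


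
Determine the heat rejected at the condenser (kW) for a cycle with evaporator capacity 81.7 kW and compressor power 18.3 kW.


Q_cond = Q_evap + W
Q_cond = 81.7 + 18.3
Q_cond = 100.0 kW

100.0


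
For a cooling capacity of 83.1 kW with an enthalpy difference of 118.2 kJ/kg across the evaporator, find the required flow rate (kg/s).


m_dot = Q / dh
m_dot = 83.1 / 118.2
m_dot = 0.703 kg/s

0.703


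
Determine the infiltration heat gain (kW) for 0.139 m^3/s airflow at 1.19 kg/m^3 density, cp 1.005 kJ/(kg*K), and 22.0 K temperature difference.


Q = V_dot * rho * cp * dT
Q = 0.139 * 1.19 * 1.005 * 22.0
Q = 3.657 kW

3.657


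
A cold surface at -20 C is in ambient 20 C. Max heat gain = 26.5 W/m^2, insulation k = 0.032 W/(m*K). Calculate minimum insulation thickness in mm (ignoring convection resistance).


dT = 20 - (-20) = 40 K
thickness = k * dT / q_max * 1000
thickness = 0.032 * 40 / 26.5 * 1000
thickness = 48.3 mm

48.3


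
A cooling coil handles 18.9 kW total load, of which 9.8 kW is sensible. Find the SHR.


SHR = Q_sensible / Q_total
SHR = 9.8 / 18.9
SHR = 0.519

0.519


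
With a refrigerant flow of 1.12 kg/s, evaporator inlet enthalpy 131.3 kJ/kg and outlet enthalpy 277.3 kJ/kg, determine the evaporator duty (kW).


dh = 277.3 - 131.3 = 146.0 kJ/kg
Q_evap = m_dot * dh = 1.12 * 146.0
Q_evap = 163.52 kW

163.52


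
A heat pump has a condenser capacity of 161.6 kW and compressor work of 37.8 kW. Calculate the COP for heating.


COP_hp = Q_cond / W
COP_hp = 161.6 / 37.8
COP_hp = 4.275

4.275


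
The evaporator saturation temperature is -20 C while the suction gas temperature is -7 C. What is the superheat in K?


Superheat = T_suction - T_evap
Superheat = -7 - (-20)
Superheat = 13 K

13


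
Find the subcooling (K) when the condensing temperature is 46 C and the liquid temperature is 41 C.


Subcooling = T_cond - T_liquid
Subcooling = 46 - 41
Subcooling = 5 K

5


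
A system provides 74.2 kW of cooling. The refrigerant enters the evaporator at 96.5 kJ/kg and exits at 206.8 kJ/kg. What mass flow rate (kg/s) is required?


dh = 206.8 - 96.5 = 110.3 kJ/kg
m_dot = Q / dh = 74.2 / 110.3 = 0.6727 kg/s

0.6727


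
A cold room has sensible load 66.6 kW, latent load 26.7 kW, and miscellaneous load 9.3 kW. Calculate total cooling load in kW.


Q_total = Q_s + Q_l + Q_misc
Q_total = 66.6 + 26.7 + 9.3
Q_total = 102.6 kW

102.6


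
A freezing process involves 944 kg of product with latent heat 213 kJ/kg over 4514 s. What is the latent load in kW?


Q_lat = m * h_fg / t
Q_lat = 944 * 213 / 4514
Q_lat = 44.54 kW

44.54


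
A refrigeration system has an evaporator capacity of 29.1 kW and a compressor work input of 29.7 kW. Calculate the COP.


COP = Q_evap / W
COP = 29.1 / 29.7
COP = 0.98

0.98


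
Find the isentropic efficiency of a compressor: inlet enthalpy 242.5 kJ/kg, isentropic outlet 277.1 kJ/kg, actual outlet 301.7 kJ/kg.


dh_ideal = 277.1 - 242.5 = 34.6 kJ/kg
dh_actual = 301.7 - 242.5 = 59.2 kJ/kg
eta_s = dh_ideal / dh_actual = 34.6 / 59.2
eta_s = 0.5845

0.5845


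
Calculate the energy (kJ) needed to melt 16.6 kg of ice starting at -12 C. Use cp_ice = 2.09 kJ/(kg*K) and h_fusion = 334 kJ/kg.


Sensible heat = cp * dT = 2.09 * 12 = 25.08 kJ/kg
Total per kg = 25.08 + 334 = 359.08 kJ/kg
Q = m * total = 16.6 * 359.08
Q = 5960.7 kJ

5960.7


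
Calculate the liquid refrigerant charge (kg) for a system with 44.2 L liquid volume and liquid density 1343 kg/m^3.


Charge = V * rho / 1000
Charge = 44.2 * 1343 / 1000
Charge = 59.36 kg

59.36


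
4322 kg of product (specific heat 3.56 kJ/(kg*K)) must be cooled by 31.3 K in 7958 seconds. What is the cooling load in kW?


Q = m * cp * dT / t
Q = 4322 * 3.56 * 31.3 / 7958
Q = 60.517 kW

60.517


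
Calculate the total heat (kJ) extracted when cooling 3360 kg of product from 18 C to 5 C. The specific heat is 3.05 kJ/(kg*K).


dT = 18 - (5) = 13 K
Q = m * cp * dT = 3360 * 3.05 * 13
Q = 133224 kJ

133224


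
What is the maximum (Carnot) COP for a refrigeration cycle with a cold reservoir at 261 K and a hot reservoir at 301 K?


dT = 301 - 261 = 40 K
COP_carnot = T_cold / dT = 261 / 40
COP_carnot = 6.525

6.525


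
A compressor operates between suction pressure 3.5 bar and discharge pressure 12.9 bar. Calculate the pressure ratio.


PR = P_high / P_low
PR = 12.9 / 3.5
PR = 3.686

3.686


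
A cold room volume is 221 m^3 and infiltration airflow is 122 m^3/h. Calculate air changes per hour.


ACH = flow / volume
ACH = 122 / 221
ACH = 0.552

0.552


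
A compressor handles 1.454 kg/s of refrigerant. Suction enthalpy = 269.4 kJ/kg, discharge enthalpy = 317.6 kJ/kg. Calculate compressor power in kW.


dh = 317.6 - 269.4 = 48.2 kJ/kg
W = m_dot * dh = 1.454 * 48.2 = 70.08 kW

70.08


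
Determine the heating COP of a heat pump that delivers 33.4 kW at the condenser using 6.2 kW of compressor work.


COP_hp = Q_cond / W
COP_hp = 33.4 / 6.2
COP_hp = 5.387

5.387


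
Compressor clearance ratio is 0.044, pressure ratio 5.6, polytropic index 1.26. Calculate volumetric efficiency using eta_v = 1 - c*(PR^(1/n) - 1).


PR^(1/n) = 5.6^(1/1.26) = 3.92464177
eta_v = 1 - 0.044 * (3.92464177 - 1)
eta_v = 0.8713

0.8713


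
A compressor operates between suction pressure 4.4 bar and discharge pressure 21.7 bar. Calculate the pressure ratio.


PR = P_high / P_low
PR = 21.7 / 4.4
PR = 4.932

4.932


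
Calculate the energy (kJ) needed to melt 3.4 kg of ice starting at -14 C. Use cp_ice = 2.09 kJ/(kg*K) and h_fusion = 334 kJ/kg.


Sensible heat = cp * dT = 2.09 * 14 = 29.26 kJ/kg
Total per kg = 29.26 + 334 = 363.26 kJ/kg
Q = m * total = 3.4 * 363.26
Q = 1235.1 kJ

1235.1


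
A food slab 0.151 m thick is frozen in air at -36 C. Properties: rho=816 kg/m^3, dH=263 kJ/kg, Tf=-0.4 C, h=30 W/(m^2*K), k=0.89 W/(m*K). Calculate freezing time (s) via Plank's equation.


dT = -0.4 - (-36) = 35.6 K
term1 = a/(2h) = 0.151/(2*30) = 0.002516666667
term2 = a^2/(8k) = 0.151^2/(8*0.89) = 0.00320238764
t = rho*dH*1000/dT * (term1 + term2)
t = 816*263*1000/35.6 * (0.002516666667 + 0.00320238764)
t = 34476 s

34476


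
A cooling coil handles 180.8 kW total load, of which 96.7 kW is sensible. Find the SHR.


SHR = Q_sensible / Q_total
SHR = 96.7 / 180.8
SHR = 0.535

0.535


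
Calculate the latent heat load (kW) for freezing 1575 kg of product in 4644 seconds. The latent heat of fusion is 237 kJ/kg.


Q_lat = m * h_fg / t
Q_lat = 1575 * 237 / 4644
Q_lat = 80.38 kW

80.38


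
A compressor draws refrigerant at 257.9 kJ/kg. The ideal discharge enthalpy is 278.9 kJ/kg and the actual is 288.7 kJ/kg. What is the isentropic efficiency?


dh_ideal = 278.9 - 257.9 = 21.0 kJ/kg
dh_actual = 288.7 - 257.9 = 30.8 kJ/kg
eta_s = dh_ideal / dh_actual = 21.0 / 30.8
eta_s = 0.6818

0.6818


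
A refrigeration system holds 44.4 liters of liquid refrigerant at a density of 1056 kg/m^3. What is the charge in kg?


Charge = V * rho / 1000
Charge = 44.4 * 1056 / 1000
Charge = 46.89 kg

46.89


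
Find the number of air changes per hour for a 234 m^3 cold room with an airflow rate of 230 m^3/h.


ACH = flow / volume
ACH = 230 / 234
ACH = 0.983

0.983


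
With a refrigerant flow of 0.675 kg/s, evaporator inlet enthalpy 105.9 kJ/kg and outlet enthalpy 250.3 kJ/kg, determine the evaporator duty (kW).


dh = 250.3 - 105.9 = 144.4 kJ/kg
Q_evap = m_dot * dh = 0.675 * 144.4
Q_evap = 97.47 kW

97.47


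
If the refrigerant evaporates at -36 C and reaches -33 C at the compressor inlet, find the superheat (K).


Superheat = T_suction - T_evap
Superheat = -33 - (-36)
Superheat = 3 K

3


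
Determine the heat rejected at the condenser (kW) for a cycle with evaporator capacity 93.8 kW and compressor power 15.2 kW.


Q_cond = Q_evap + W
Q_cond = 93.8 + 15.2
Q_cond = 109.0 kW

109.0


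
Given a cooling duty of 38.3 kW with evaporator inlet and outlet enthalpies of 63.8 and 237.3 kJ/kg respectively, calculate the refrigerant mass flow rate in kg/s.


dh = 237.3 - 63.8 = 173.5 kJ/kg
m_dot = Q / dh = 38.3 / 173.5 = 0.2207 kg/s

0.2207


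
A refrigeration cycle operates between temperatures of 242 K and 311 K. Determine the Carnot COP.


dT = 311 - 242 = 69 K
COP_carnot = T_cold / dT = 242 / 69
COP_carnot = 3.507

3.507


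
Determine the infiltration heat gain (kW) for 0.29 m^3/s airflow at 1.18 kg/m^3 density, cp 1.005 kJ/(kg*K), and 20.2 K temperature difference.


Q = V_dot * rho * cp * dT
Q = 0.29 * 1.18 * 1.005 * 20.2
Q = 6.947 kW

6.947


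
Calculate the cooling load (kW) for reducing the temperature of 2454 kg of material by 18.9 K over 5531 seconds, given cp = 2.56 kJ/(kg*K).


Q = m * cp * dT / t
Q = 2454 * 2.56 * 18.9 / 5531
Q = 21.467 kW

21.467
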